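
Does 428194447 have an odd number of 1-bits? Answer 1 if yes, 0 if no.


0b11001100001011011101010001111 has 16 ones => parity 0

0


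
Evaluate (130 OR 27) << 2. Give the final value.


Step 1: 130 | 27 = 155
Step 2: 155 << 2 = 620

620


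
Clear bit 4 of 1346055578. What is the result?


1346055578 & ~(1 << 4) = 1346055562

1346055562


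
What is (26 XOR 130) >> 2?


Step 1: 26 ^ 130 = 152
Step 2: 152 >> 2 = 38

38


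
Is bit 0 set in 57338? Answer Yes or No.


0b1101111111111010, bit 0 = 0. No

No


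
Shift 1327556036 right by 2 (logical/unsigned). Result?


0b1001111001000001110010111000100 >> 2 = 0b10011110010000011100101110001 = 331889009

331889009


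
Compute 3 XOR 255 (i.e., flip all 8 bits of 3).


3 ^ 255 = 252

252


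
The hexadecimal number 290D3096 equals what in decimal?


290D3096 hex = 688730262 decimal

688730262


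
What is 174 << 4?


0b10101110 << 4 = 0b101011100000 = 2784

2784


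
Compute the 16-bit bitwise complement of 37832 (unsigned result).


~0b1001001111001000 = 0b110110000110111 = 27703 (16-bit unsigned)

27703


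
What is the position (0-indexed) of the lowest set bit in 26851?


0b110100011100011. Lowest set bit at position 0

0


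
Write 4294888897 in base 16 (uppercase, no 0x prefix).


4294888897 = FFFECDC1 hex

FFFECDC1


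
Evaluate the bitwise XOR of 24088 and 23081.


0b101111000011000 ^ 0b101101000101001 = 0b10000110001 = 1073

1073


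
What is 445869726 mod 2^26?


445869726 & 67108863 = 43216542

43216542


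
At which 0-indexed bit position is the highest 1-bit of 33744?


0b1000001111010000. Highest set bit at position 15

15


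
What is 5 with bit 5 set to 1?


5 | (1 << 5) = 5 | 32 = 37

37


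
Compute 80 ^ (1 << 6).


80 ^ (1 << 6) = 80 ^ 64 = 16

16


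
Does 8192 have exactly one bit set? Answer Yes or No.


0b10000000000000. Only one bit set => Yes

Yes


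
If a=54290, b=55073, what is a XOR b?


54290 ^ 55073 = 819

819


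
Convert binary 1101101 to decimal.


1101101 in decimal = 109

109


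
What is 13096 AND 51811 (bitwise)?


0b11001100101000 & 0b1100101001100011 = 0b1000100000 = 544

544


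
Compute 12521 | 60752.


0b11000011101001 | 0b1110110101010000 = 0b1111110111111001 = 65017

65017


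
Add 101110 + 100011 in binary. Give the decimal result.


101110 + 100011 = 1010001 = 81

81


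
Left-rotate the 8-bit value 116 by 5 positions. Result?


Rotate 0b1110100 left by 5 (8-bit) = 0b10001110 = 142

142


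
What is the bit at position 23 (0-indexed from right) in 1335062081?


0b1001111100100110110111001000001, position 23 = 1

1


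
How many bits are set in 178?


0b10110010 has 4 set bits

4


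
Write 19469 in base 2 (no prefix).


19469 = 100110000001101 in binary

100110000001101


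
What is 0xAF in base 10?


AF hex = 175 decimal

175


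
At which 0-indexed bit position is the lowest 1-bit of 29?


0b11101. Lowest set bit at position 0

0


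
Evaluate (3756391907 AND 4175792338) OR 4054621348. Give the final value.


Step 1: 3756391907 & 4175792338 = 3638921410
Step 2: 3638921410 | 4054621348 = 4193098982

4193098982


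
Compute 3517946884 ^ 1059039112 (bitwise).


0b11010001101011111001110000000100 ^ 0b111111000111111010011110001000 = 0b11101110101100000011101110001100 = 4004526988

4004526988


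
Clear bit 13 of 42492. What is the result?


42492 & ~(1 << 13) = 34300

34300


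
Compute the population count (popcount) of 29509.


0b111001101000101 has 8 set bits

8


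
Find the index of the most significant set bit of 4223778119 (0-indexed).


0b11111011110000011011110101000111. Highest set bit at position 31

31


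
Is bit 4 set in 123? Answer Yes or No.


0b1111011, bit 4 = 1. Yes

Yes


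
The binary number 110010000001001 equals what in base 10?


110010000001001 in decimal = 25609

25609


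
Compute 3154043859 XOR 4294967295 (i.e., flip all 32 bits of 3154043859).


3154043859 ^ 4294967295 = 1140923436

1140923436


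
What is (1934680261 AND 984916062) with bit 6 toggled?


Step 1: 1934680261 & 984916062 = 839950404
Step 2: 839950404 ^ (1 << 6) = 839950404 ^ 64 = 839950340

839950340


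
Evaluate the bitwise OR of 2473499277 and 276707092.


0b10010011011011101001101010001101 | 0b10000011111100011011100010100 = 0b10010011011111101011111110011101 = 2474557341

2474557341


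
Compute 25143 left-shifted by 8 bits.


0b110001000110111 << 8 = 0b11000100011011100000000 = 6436608

6436608


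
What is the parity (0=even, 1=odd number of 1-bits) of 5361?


0b1010011110001 has 7 ones => parity 1

1


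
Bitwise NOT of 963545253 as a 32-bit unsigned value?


~0b111001011011101000100010100101 = 0b11000110100100010111011101011010 = 3331422042 (32-bit unsigned)

3331422042


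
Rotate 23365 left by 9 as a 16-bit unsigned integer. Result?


Rotate 0b101101101000101 left by 9 (16-bit) = 0b1000101010110110 = 35510

35510


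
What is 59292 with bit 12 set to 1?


59292 | (1 << 12) = 59292 | 4096 = 63388

63388


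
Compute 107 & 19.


0b1101011 & 0b10011 = 0b11 = 3

3


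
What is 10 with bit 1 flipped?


10 ^ (1 << 1) = 10 ^ 2 = 8

8


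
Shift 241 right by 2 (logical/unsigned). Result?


0b11110001 >> 2 = 0b111100 = 60

60


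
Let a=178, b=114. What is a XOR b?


178 ^ 114 = 192

192


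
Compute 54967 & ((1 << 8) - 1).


54967 & 255 = 183

183


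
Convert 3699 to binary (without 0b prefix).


3699 = 111001110011 in binary

111001110011


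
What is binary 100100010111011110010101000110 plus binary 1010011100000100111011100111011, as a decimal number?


100100010111011110010101000110 + 1010011100000100111011100111011 = 1110111111000000101110010000001 = 2011192449

2011192449


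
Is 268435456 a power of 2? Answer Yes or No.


0b10000000000000000000000000000. Only one bit set => Yes

Yes


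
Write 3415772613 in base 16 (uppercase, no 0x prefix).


3415772613 = CB988DC5 hex

CB988DC5


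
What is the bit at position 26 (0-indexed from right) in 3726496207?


0b11011110000111011101000111001111, position 26 = 1

1


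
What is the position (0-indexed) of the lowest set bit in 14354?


0b11100000010010. Lowest set bit at position 1

1


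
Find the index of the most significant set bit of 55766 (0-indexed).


0b1101100111010110. Highest set bit at position 15

15


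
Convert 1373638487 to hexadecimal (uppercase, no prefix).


1373638487 = 51E00F57 hex

51E00F57


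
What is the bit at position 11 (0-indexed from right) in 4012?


0b111110101100, position 11 = 1

1


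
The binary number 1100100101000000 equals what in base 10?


1100100101000000 in decimal = 51520

51520


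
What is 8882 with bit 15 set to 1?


8882 | (1 << 15) = 8882 | 32768 = 41650

41650


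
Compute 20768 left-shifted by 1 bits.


0b101000100100000 << 1 = 0b1010001001000000 = 41536

41536


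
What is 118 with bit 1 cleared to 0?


118 & ~(1 << 1) = 116

116


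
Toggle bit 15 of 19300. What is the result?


19300 ^ (1 << 15) = 19300 ^ 32768 = 52068

52068


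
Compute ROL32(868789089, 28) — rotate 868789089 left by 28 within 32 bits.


Rotate 0b110011110010001010101101100001 left by 28 (32-bit) = 0b10011001111001000101010110110 = 322734774

322734774


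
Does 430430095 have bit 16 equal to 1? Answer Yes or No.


0b11001101001111101011110001111, bit 16 = 1. Yes

Yes


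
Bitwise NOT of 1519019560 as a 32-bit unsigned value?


~0b1011010100010100110011000101000 = 0b10100101011101011001100111010111 = 2775947735 (32-bit unsigned)

2775947735


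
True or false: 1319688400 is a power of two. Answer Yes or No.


0b1001110101010001101100011010000. Multiple bits set => No

No


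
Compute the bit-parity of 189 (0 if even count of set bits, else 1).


0b10111101 has 6 ones => parity 0

0


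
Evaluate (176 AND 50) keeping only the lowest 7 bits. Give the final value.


Step 1: 176 & 50 = 48
Step 2: 48 & 127 = 48

48


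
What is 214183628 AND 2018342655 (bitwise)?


0b1100110001000010111011001100 & 0b1111000010011010111011011111111 = 0b1000010001000010011011001100 = 138684108

138684108


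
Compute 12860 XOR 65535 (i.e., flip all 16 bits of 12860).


12860 ^ 65535 = 52675

52675


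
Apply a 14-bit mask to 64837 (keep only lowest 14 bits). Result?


64837 & 16383 = 15685

15685


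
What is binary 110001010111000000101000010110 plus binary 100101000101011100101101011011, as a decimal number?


110001010111000000101000010110 + 100101000101011100101101011011 = 1010110011100011101010101110001 = 1450300785

1450300785


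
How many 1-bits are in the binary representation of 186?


0b10111010 has 5 set bits

5


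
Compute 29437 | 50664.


0b111001011111101 | 0b1100010111101000 = 0b1111011111111101 = 63485

63485


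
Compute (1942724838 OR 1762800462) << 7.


Step 1: 1942724838 | 1762800462 = 2077996014
Step 2: 2077996014 << 7 = 265983489792

265983489792


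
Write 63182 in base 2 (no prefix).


63182 = 1111011011001110 in binary

1111011011001110


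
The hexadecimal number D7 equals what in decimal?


D7 hex = 215 decimal

215


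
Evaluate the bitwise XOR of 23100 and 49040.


0b101101000111100 ^ 0b1011111110010000 = 0b1110010110101100 = 58796

58796


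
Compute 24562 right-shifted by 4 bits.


0b101111111110010 >> 4 = 0b10111111111 = 1535

1535


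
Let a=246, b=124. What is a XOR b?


246 ^ 124 = 138

138


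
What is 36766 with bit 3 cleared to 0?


36766 & ~(1 << 3) = 36758

36758


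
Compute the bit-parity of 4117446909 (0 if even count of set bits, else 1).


0b11110101011010110100000011111101 has 19 ones => parity 1

1


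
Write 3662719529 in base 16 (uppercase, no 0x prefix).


3662719529 = DA50AA29 hex

DA50AA29


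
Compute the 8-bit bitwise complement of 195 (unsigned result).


~0b11000011 = 0b111100 = 60 (8-bit unsigned)

60


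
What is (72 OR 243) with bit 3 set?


Step 1: 72 | 243 = 251
Step 2: 251 | (1 << 3) = 251 | 8 = 251

251


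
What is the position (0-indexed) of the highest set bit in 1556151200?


0b1011100110000001111101110100000. Highest set bit at position 30

30


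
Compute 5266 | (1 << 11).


5266 | (1 << 11) = 5266 | 2048 = 7314

7314


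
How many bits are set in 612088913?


0b100100011110111011110001010001 has 16 set bits

16


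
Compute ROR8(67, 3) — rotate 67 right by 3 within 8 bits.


Rotate 0b1000011 right by 3 (8-bit) = 0b1101000 = 104

104


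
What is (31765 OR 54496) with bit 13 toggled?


Step 1: 31765 | 54496 = 64757
Step 2: 64757 ^ (1 << 13) = 64757 ^ 8192 = 56565

56565


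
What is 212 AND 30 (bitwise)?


0b11010100 & 0b11110 = 0b10100 = 20

20


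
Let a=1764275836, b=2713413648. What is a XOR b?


1764275836 ^ 2713413648 = 3365133932

3365133932


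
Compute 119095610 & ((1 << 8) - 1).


119095610 & 255 = 58

58


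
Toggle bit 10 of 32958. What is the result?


32958 ^ (1 << 10) = 32958 ^ 1024 = 33982

33982


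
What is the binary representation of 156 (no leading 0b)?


156 = 10011100 in binary

10011100


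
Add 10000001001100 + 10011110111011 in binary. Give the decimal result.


10000001001100 + 10011110111011 = 100100000000111 = 18439

18439


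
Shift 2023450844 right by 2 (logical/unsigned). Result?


0b1111000100110110110100011011100 >> 2 = 0b11110001001101101101000110111 = 505862711

505862711


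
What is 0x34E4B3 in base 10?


34E4B3 hex = 3466419 decimal

3466419


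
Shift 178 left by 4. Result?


0b10110010 << 4 = 0b101100100000 = 2848

2848


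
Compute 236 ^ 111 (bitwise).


0b11101100 ^ 0b1101111 = 0b10000011 = 131

131


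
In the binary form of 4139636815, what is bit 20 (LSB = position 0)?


0b11110110101111011101100001001111, position 20 = 1

1


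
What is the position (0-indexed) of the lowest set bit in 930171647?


0b110111011100010100101011111111. Lowest set bit at position 0

0


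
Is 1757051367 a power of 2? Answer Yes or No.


0b1101000101110100111100111100111. Multiple bits set => No

No


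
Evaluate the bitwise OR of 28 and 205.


0b11100 | 0b11001101 = 0b11011101 = 221

221


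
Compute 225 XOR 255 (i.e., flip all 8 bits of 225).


225 ^ 255 = 30

30


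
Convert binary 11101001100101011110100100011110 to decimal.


11101001100101011110100100011110 in decimal = 3918915870

3918915870


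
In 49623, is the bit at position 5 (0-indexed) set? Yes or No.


0b1100000111010111, bit 5 = 0. No

No


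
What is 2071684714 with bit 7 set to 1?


2071684714 | (1 << 7) = 2071684714 | 128 = 2071684842

2071684842


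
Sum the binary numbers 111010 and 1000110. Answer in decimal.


111010 + 1000110 = 10000000 = 128

128


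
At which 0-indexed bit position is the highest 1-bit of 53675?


0b1101000110101011. Highest set bit at position 15

15


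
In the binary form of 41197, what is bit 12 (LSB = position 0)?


0b1010000011101101, position 12 = 0

0


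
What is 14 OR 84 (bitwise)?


0b1110 | 0b1010100 = 0b1011110 = 94

94


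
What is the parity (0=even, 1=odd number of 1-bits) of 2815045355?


0b10100111110010100010111011101011 has 19 ones => parity 1

1


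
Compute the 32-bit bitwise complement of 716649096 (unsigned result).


~0b101010101101110011001010001000 = 0b11010101010010001100110101110111 = 3578318199 (32-bit unsigned)

3578318199


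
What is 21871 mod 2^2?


21871 & 3 = 3

3


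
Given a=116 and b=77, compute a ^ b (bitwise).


116 ^ 77 = 57

57


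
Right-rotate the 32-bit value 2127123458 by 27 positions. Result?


Rotate 0b1111110110010010101010000000010 right by 27 (32-bit) = 0b11011001001010101000000001001111 = 3643441231

3643441231


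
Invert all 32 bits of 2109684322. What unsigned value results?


2109684322 ^ 4294967295 = 2185282973

2185282973


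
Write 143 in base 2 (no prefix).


143 = 10001111 in binary

10001111


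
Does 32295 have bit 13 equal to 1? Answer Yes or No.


0b111111000100111, bit 13 = 1. Yes

Yes


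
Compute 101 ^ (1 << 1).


101 ^ (1 << 1) = 101 ^ 2 = 103

103


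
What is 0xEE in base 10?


EE hex = 238 decimal

238


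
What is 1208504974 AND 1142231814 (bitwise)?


0b1001000000010000101001010001110 & 0b1000100000101010001001100000110 = 0b1000000000000000001001000000110 = 1073746438

1073746438


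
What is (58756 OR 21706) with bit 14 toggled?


Step 1: 58756 | 21706 = 62926
Step 2: 62926 ^ (1 << 14) = 62926 ^ 16384 = 46542

46542


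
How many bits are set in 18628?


0b100100011000100 has 5 set bits

5


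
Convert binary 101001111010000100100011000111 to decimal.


101001111010000100100011000111 in decimal = 703088839

703088839


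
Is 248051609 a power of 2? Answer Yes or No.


0b1110110010001111011110011001. Multiple bits set => No

No


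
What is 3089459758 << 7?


0b10111000001001010110101000101110 << 7 = 0b101110000010010101101010001011100000000 = 395450849024

395450849024


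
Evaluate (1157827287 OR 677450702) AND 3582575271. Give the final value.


Step 1: 1157827287 | 677450702 = 1835211743
Step 2: 1835211743 & 3582575271 = 1157694087

1157694087


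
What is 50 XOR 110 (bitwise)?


0b110010 ^ 0b1101110 = 0b1011100 = 92

92


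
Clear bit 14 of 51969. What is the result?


51969 & ~(1 << 14) = 35585

35585


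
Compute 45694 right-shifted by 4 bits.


0b1011001001111110 >> 4 = 0b101100100111 = 2855

2855


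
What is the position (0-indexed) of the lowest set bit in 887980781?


0b110100111011011000001011101101. Lowest set bit at position 0

0


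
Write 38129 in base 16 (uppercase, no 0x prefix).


38129 = 94F1 hex

94F1


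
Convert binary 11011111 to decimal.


11011111 in decimal = 223

223


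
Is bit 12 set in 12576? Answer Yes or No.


0b11000100100000, bit 12 = 1. Yes

Yes


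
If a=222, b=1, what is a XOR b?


222 ^ 1 = 223

223


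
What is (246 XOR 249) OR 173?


Step 1: 246 ^ 249 = 15
Step 2: 15 | 173 = 175

175


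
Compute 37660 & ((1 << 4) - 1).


37660 & 15 = 12

12


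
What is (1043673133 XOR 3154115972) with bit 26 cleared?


Step 1: 1043673133 ^ 3154115972 = 2244660649
Step 2: 2244660649 & ~(1 << 26) = 2177551785

2177551785


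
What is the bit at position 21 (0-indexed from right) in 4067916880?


0b11110010011101110111110001010000, position 21 = 1

1


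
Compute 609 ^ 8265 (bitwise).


0b1001100001 ^ 0b10000001001001 = 0b10001000101000 = 8744

8744


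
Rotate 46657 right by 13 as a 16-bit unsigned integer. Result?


Rotate 0b1011011001000001 right by 13 (16-bit) = 0b1011001000001101 = 45581

45581


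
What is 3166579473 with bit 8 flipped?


3166579473 ^ (1 << 8) = 3166579473 ^ 256 = 3166579217

3166579217


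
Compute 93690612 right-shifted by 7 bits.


0b101100101011001101011110100 >> 7 = 0b10110010101100110101 = 731957

731957


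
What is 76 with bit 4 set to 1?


76 | (1 << 4) = 76 | 16 = 92

92


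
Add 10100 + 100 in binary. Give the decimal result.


10100 + 100 = 11000 = 24

24


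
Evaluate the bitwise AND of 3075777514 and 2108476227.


0b10110111010101001010001111101010 & 0b1111101101011001100101101000011 = 0b110101000001001000001101000010 = 889488194

889488194


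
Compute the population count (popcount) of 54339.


0b1101010001000011 has 7 set bits

7


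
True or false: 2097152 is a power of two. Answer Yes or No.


0b1000000000000000000000. Only one bit set => Yes

Yes


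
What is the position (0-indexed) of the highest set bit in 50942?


0b1100011011111110. Highest set bit at position 15

15


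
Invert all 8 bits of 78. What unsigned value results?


78 ^ 255 = 177

177


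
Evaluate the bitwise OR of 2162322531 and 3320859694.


0b10000000111000100110110001100011 | 0b11000101111100000100110000101110 = 0b11000101111100100110110001101111 = 3320999023

3320999023


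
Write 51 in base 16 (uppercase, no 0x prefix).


51 = 33 hex

33


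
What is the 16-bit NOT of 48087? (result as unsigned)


~0b1011101111010111 = 0b100010000101000 = 17448 (16-bit unsigned)

17448


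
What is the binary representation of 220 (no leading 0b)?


220 = 11011100 in binary

11011100


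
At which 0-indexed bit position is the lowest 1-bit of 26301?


0b110011010111101. Lowest set bit at position 0

0


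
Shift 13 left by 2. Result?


0b1101 << 2 = 0b110100 = 52

52


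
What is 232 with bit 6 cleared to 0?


232 & ~(1 << 6) = 168

168


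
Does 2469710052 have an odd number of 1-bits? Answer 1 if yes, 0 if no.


0b10010011001101001100100011100100 has 14 ones => parity 0

0


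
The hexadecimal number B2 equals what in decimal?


B2 hex = 178 decimal

178


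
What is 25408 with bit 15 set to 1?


25408 | (1 << 15) = 25408 | 32768 = 58176

58176


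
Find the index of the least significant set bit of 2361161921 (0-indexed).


0b10001100101111000111100011000001. Lowest set bit at position 0

0


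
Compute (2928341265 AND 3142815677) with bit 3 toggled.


Step 1: 2928341265 & 3142815677 = 2852290833
Step 2: 2852290833 ^ (1 << 3) = 2852290833 ^ 8 = 2852290841

2852290841


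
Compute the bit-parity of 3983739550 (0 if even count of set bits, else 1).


0b11101101011100110000101010011110 has 18 ones => parity 0

0


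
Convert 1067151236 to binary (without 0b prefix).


1067151236 = 111111100110110110111110000100 in binary

111111100110110110111110000100


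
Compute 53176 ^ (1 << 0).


53176 ^ (1 << 0) = 53176 ^ 1 = 53177

53177


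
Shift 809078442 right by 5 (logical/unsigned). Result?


0b110000001110011000111010101010 >> 5 = 0b1100000011100110001110101 = 25283701

25283701


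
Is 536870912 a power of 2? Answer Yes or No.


0b100000000000000000000000000000. Only one bit set => Yes

Yes


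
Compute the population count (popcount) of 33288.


0b1000001000001000 has 3 set bits

3


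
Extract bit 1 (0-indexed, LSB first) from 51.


0b110011, position 1 = 1

1


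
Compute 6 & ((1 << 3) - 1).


6 & 7 = 6

6


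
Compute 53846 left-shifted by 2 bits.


0b1101001001010110 << 2 = 0b110100100101011000 = 215384

215384


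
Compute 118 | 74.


0b1110110 | 0b1001010 = 0b1111110 = 126

126


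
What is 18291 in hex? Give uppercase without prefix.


18291 = 4773 hex

4773


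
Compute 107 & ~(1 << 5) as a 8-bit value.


107 & ~(1 << 5) = 75

75


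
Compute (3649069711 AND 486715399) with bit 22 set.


Step 1: 3649069711 & 486715399 = 419438599
Step 2: 419438599 | (1 << 22) = 419438599 | 4194304 = 423632903

423632903


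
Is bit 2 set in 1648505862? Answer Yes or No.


0b1100010010000100011010000000110, bit 2 = 1. Yes

Yes


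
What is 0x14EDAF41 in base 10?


14EDAF41 hex = 351121217 decimal

351121217


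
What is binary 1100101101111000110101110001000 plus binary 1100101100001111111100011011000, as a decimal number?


1100101101111000110101110001000 + 1100101100001111111100011011000 = 11001011010001000110010001100000 = 3410256992

3410256992


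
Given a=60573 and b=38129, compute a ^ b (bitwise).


60573 ^ 38129 = 30828

30828


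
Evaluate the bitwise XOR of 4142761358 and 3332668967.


0b11110110111011011000010110001110 ^ 0b11000110101001000111111000100111 = 0b110000010010011111101110101001 = 810154921

810154921


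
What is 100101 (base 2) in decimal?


100101 in decimal = 37

37


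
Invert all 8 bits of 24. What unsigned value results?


24 ^ 255 = 231

231


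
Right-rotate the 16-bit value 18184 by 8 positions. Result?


Rotate 0b100011100001000 right by 8 (16-bit) = 0b100001000111 = 2119

2119


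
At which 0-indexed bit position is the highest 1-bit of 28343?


0b110111010110111. Highest set bit at position 14

14


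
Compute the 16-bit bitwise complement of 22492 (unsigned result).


~0b101011111011100 = 0b1010100000100011 = 43043 (16-bit unsigned)

43043


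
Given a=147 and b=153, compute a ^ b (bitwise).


147 ^ 153 = 10

10


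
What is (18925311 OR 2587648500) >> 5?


Step 1: 18925311 | 2587648500 = 2604460031
Step 2: 2604460031 >> 5 = 81389375

81389375


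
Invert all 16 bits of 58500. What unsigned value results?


58500 ^ 65535 = 7035

7035


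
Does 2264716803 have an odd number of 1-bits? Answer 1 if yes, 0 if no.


0b10000110111111001101011000000011 has 16 ones => parity 0

0


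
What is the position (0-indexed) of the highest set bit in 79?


0b1001111. Highest set bit at position 6

6


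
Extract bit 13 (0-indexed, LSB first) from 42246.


0b1010010100000110, position 13 = 1

1


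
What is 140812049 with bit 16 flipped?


140812049 ^ (1 << 16) = 140812049 ^ 65536 = 140877585

140877585


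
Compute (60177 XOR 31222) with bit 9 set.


Step 1: 60177 ^ 31222 = 37607
Step 2: 37607 | (1 << 9) = 37607 | 512 = 37607

37607


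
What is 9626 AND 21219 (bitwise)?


0b10010110011010 & 0b101001011100011 = 0b10000010 = 130

130


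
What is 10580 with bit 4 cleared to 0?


10580 & ~(1 << 4) = 10564

10564


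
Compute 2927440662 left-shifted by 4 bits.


0b10101110011111010011001100010110 << 4 = 0b101011100111110100110011000101100000 = 46839050592

46839050592


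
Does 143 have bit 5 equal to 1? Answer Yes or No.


0b10001111, bit 5 = 0. No

No


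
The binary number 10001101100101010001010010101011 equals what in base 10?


10001101100101010001010010101011 in decimal = 2375357611

2375357611


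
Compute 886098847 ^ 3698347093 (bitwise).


0b110100110100001100101110011111 ^ 0b11011100011100000100110001010101 = 0b11101000101000001000011111001010 = 3902834634

3902834634


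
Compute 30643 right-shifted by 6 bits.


0b111011110110011 >> 6 = 0b111011110 = 478

478


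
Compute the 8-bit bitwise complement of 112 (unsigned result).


~0b1110000 = 0b10001111 = 143 (8-bit unsigned)

143


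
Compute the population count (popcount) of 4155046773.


0b11110111101010001111101101110101 has 22 set bits

22


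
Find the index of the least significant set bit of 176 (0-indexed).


0b10110000. Lowest set bit at position 4

4


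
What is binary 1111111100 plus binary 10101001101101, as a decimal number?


1111111100 + 10101001101101 = 10111001101001 = 11881

11881


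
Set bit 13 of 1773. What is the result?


1773 | (1 << 13) = 1773 | 8192 = 9965

9965


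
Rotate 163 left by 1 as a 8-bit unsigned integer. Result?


Rotate 0b10100011 left by 1 (8-bit) = 0b1000111 = 71

71


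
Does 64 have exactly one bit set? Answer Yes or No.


0b1000000. Only one bit set => Yes

Yes


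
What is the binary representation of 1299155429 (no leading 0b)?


1299155429 = 1001101011011111000100111100101 in binary

1001101011011111000100111100101


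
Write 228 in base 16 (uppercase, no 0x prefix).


228 = E4 hex

E4


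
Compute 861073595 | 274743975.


0b110011010100101111000010111011 | 0b10000011000000100001010100111 = 0b110011011100101111001010111111 = 863171263

863171263


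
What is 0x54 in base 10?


54 hex = 84 decimal

84


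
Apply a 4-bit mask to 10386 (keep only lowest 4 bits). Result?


10386 & 15 = 2

2


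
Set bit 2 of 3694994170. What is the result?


3694994170 | (1 << 2) = 3694994170 | 4 = 3694994174

3694994174


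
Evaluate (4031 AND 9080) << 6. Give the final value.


Step 1: 4031 & 9080 = 824
Step 2: 824 << 6 = 52736

52736


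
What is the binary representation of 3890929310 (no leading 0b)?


3890929310 = 11100111111010101101111010011110 in binary

11100111111010101101111010011110


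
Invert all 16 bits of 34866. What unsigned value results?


34866 ^ 65535 = 30669

30669


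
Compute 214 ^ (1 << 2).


214 ^ (1 << 2) = 214 ^ 4 = 210

210


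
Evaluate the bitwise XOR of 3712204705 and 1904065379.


0b11011101010000111011111110100001 ^ 0b1110001011111011011101101100011 = 0b10101100001111100000010011000010 = 2889745602

2889745602


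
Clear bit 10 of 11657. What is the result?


11657 & ~(1 << 10) = 10633

10633


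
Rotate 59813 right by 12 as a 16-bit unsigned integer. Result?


Rotate 0b1110100110100101 right by 12 (16-bit) = 0b1001101001011110 = 39518

39518


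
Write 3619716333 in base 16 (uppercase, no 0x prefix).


3619716333 = D7C07CED hex

D7C07CED


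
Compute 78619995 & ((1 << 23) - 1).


78619995 & 8388607 = 3122523

3122523


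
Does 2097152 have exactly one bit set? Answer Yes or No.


0b1000000000000000000000. Only one bit set => Yes

Yes


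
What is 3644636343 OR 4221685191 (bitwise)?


0b11011001001111001011110010110111 | 0b11111011101000011100110111000111 = 0b11111011101111011111110111110111 = 4223532535

4223532535


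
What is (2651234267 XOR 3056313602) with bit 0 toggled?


Step 1: 2651234267 ^ 3056313602 = 674052825
Step 2: 674052825 ^ (1 << 0) = 674052825 ^ 1 = 674052824

674052824


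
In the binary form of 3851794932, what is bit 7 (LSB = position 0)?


0b11100101100101011011100111110100, position 7 = 1

1


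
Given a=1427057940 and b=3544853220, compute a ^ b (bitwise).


1427057940 ^ 3544853220 = 2252670960

2252670960


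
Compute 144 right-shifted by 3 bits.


0b10010000 >> 3 = 0b10010 = 18

18


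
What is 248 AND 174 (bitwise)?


0b11111000 & 0b10101110 = 0b10101000 = 168

168


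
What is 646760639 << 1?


0b100110100011001100100010111111 << 1 = 0b1001101000110011001000101111110 = 1293521278

1293521278


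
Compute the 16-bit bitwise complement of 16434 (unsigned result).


~0b100000000110010 = 0b1011111111001101 = 49101 (16-bit unsigned)

49101


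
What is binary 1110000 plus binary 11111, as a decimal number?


1110000 + 11111 = 10001111 = 143

143


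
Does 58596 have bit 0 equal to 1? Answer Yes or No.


0b1110010011100100, bit 0 = 0. No

No


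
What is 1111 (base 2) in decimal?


1111 in decimal = 15

15


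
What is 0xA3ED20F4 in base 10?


A3ED20F4 hex = 2750226676 decimal

2750226676


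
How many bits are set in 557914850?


0b100001010000010001101011100010 has 11 set bits

11


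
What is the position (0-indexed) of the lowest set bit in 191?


0b10111111. Lowest set bit at position 0

0


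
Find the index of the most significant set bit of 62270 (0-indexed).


0b1111001100111110. Highest set bit at position 15

15


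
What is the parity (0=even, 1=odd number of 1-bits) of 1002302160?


0b111011101111011110101011010000 has 19 ones => parity 1

1


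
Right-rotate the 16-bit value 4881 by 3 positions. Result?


Rotate 0b1001100010001 right by 3 (16-bit) = 0b10001001100010 = 8802

8802


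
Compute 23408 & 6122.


0b101101101110000 & 0b1011111101010 = 0b1001101100000 = 4960

4960


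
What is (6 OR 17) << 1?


Step 1: 6 | 17 = 23
Step 2: 23 << 1 = 46

46


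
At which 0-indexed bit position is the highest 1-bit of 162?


0b10100010. Highest set bit at position 7

7


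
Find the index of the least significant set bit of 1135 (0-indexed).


0b10001101111. Lowest set bit at position 0

0


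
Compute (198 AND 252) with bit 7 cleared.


Step 1: 198 & 252 = 196
Step 2: 196 & ~(1 << 7) = 68

68


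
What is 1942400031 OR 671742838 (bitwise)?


0b1110011110001101010110000011111 | 0b101000000010011111101101110110 = 0b1111011110011111111111101111111 = 2077228927

2077228927


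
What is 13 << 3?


0b1101 << 3 = 0b1101000 = 104

104


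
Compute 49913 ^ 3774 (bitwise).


0b1100001011111001 ^ 0b111010111110 = 0b1100110001000111 = 52295

52295


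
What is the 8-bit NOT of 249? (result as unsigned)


~0b11111001 = 0b110 = 6 (8-bit unsigned)

6


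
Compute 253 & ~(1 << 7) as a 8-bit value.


253 & ~(1 << 7) = 125

125


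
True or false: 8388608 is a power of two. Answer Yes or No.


0b100000000000000000000000. Only one bit set => Yes

Yes


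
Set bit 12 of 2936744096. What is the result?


2936744096 | (1 << 12) = 2936744096 | 4096 = 2936748192

2936748192


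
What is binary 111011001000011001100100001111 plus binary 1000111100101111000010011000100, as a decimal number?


111011001000011001100100001111 + 1000111100101111000010011000100 = 10000010101110010001110111010011 = 2193169875

2193169875


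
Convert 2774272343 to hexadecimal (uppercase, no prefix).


2774272343 = A55C0957 hex

A55C0957


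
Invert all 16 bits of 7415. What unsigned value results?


7415 ^ 65535 = 58120

58120


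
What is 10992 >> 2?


0b10101011110000 >> 2 = 0b101010111100 = 2748

2748


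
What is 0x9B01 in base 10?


9B01 hex = 39681 decimal

39681


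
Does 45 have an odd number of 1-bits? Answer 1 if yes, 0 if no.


0b101101 has 4 ones => parity 0

0


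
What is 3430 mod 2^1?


3430 & 1 = 0

0


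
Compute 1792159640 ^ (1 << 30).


1792159640 ^ (1 << 30) = 1792159640 ^ 1073741824 = 718417816

718417816


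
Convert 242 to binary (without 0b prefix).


242 = 11110010 in binary

11110010


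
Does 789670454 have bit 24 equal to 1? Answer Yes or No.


0b101111000100010110101000110110, bit 24 = 1. Yes

Yes


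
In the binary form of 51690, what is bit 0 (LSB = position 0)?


0b1100100111101010, position 0 = 0

0


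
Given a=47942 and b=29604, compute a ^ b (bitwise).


47942 ^ 29604 = 51426

51426


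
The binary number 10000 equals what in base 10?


10000 in decimal = 16

16


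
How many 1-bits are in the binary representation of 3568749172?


0b11010100101101101100101001110100 has 17 set bits

17


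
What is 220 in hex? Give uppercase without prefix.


220 = DC hex

DC


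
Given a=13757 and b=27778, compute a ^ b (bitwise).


13757 ^ 27778 = 22847

22847


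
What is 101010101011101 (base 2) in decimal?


101010101011101 in decimal = 21853

21853


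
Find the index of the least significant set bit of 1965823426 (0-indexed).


0b1110101001011000001010111000010. Lowest set bit at position 1

1


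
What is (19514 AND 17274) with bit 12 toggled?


Step 1: 19514 & 17274 = 16442
Step 2: 16442 ^ (1 << 12) = 16442 ^ 4096 = 20538

20538


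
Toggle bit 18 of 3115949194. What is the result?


3115949194 ^ (1 << 18) = 3115949194 ^ 262144 = 3116211338

3116211338


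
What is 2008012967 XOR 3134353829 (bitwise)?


0b1110111101011111101100010100111 ^ 0b10111010110100100111000110100101 = 0b11001101011111011010100100000010 = 3447564546

3447564546


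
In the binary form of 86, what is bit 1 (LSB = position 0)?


0b1010110, position 1 = 1

1


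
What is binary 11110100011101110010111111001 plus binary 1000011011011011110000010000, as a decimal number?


11110100011101110010111111001 + 1000011011011011110000010000 = 100110111111001010001000001001 = 654090761

654090761


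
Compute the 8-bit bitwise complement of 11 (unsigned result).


~0b1011 = 0b11110100 = 244 (8-bit unsigned)

244


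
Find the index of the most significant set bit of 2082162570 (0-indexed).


0b1111100000110110100011110001010. Highest set bit at position 30

30


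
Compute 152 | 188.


0b10011000 | 0b10111100 = 0b10111100 = 188

188


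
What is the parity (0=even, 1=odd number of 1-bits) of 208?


0b11010000 has 3 ones => parity 1

1


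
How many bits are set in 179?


0b10110011 has 5 set bits

5


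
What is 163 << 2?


0b10100011 << 2 = 0b1010001100 = 652

652


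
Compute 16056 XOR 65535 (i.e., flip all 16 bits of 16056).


16056 ^ 65535 = 49479

49479


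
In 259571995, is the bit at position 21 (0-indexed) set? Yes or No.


0b1111011110001100000100011011, bit 21 = 1. Yes

Yes


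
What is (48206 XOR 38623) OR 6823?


Step 1: 48206 ^ 38623 = 10897
Step 2: 10897 | 6823 = 15031

15031


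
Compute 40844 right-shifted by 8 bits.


0b1001111110001100 >> 8 = 0b10011111 = 159

159


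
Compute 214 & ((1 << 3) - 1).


214 & 7 = 6

6


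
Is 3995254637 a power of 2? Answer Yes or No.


0b11101110001000101011111101101101. Multiple bits set => No

No


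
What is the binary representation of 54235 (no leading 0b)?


54235 = 1101001111011011 in binary

1101001111011011


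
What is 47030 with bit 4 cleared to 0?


47030 & ~(1 << 4) = 47014

47014


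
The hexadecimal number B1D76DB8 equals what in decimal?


B1D76DB8 hex = 2983685560 decimal

2983685560


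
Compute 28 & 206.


0b11100 & 0b11001110 = 0b1100 = 12

12


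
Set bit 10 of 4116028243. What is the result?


4116028243 | (1 << 10) = 4116028243 | 1024 = 4116029267

4116029267


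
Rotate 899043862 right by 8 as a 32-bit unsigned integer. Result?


Rotate 0b110101100101100101001000010110 right by 8 (32-bit) = 0b10110001101011001011001010010 = 372610642

372610642


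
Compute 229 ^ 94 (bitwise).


0b11100101 ^ 0b1011110 = 0b10111011 = 187

187


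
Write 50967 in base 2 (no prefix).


50967 = 1100011100010111 in binary

1100011100010111


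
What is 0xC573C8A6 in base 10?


C573C8A6 hex = 3312699558 decimal

3312699558


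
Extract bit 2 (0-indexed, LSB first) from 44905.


0b1010111101101001, position 2 = 0

0


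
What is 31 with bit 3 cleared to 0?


31 & ~(1 << 3) = 23

23


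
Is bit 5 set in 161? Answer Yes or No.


0b10100001, bit 5 = 1. Yes

Yes


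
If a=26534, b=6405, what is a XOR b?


26534 ^ 6405 = 32419

32419


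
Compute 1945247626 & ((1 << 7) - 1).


1945247626 & 127 = 10

10


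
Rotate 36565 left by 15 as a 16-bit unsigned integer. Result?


Rotate 0b1000111011010101 left by 15 (16-bit) = 0b1100011101101010 = 51050

51050


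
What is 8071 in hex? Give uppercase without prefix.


8071 = 1F87 hex

1F87


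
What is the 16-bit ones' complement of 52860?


52860 ^ 65535 = 12675

12675


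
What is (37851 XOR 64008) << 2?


Step 1: 37851 ^ 64008 = 27091
Step 2: 27091 << 2 = 108364

108364


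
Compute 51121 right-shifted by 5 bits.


0b1100011110110001 >> 5 = 0b11000111101 = 1597

1597


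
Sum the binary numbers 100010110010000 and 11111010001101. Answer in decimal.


100010110010000 + 11111010001101 = 1000010000011101 = 33821

33821


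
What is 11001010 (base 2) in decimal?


11001010 in decimal = 202

202


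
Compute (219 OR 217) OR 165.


Step 1: 219 | 217 = 219
Step 2: 219 | 165 = 255

255


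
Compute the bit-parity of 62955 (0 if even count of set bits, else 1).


0b1111010111101011 has 12 ones => parity 0

0


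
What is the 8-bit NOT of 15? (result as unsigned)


~0b1111 = 0b11110000 = 240 (8-bit unsigned)

240


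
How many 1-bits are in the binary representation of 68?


0b1000100 has 2 set bits

2


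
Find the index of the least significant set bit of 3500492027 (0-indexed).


0b11010000101001010100010011111011. Lowest set bit at position 0

0


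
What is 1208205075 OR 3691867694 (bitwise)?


0b1001000000000111011111100010011 | 0b11011100000011010110111000101110 = 0b11011100000011111111111100111111 = 3692035903

3692035903


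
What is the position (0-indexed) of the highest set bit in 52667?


0b1100110110111011. Highest set bit at position 15

15


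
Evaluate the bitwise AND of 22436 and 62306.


0b101011110100100 & 0b1111001101100010 = 0b101001100100000 = 21280

21280


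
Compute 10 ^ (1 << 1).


10 ^ (1 << 1) = 10 ^ 2 = 8

8


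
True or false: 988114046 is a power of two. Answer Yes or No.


0b111010111001010110110001111110. Multiple bits set => No

No


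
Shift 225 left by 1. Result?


0b11100001 << 1 = 0b111000010 = 450

450


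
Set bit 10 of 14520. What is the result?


14520 | (1 << 10) = 14520 | 1024 = 15544

15544


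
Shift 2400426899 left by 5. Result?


0b10001111000100111001101110010011 << 5 = 0b1000111100010011100110111001001100000 = 76813660768

76813660768


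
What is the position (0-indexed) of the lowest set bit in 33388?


0b1000001001101100. Lowest set bit at position 2

2


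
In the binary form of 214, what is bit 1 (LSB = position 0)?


0b11010110, position 1 = 1

1


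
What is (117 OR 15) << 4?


Step 1: 117 | 15 = 127
Step 2: 127 << 4 = 2032

2032


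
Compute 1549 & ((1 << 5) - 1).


1549 & 31 = 13

13


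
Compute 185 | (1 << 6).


185 | (1 << 6) = 185 | 64 = 249

249


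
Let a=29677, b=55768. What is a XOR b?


29677 ^ 55768 = 43573

43573
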